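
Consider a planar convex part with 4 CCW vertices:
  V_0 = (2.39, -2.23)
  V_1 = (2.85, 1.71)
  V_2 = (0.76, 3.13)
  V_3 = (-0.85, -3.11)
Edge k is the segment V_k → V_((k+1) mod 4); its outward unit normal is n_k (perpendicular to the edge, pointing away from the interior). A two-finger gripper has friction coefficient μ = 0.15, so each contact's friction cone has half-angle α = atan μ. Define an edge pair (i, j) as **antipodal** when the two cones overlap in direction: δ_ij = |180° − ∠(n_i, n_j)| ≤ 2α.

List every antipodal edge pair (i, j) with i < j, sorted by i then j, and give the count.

count = 1; pairs: (0,2)

α = atan 0.15 = 8.53°;  2α = 17.06°
n_0 = (+0.9933, -0.1160)
n_1 = (+0.5620, +0.8271)
n_2 = (-0.9683, +0.2498)
n_3 = (+0.2621, -0.9650)
  (0,1): δ = 117.53°  ·
  (0,2): δ = 7.81°  ✓
  (0,3): δ = 111.85°  ·
  (1,2): δ = 70.27°  ·
  (1,3): δ = 49.39°  ·
  (2,3): δ = 60.34°  ·
antipodal pairs: 1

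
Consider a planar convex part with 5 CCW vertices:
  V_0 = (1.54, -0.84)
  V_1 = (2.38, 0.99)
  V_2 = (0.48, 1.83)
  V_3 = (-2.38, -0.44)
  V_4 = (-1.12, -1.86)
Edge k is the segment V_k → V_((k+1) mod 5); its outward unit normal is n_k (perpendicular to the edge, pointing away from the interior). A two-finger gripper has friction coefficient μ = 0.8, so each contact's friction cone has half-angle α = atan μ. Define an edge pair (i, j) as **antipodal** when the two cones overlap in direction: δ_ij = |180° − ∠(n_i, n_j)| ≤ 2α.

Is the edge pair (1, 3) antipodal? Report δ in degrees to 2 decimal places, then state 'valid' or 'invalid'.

δ = 24.57°, valid

α = atan 0.8 = 38.66°;  2α = 77.32°
edge 1: e_1 = (-1.90, +0.84);  n_1 = (+0.4044, +0.9146)
edge 3: e_3 = (+1.26, -1.42);  n_3 = (-0.7480, -0.6637)
∠(n_1, n_3) = 155.43°
δ = |180° − 155.43°| = 24.57°
24.57° ≤ 2α = 77.32°  →  valid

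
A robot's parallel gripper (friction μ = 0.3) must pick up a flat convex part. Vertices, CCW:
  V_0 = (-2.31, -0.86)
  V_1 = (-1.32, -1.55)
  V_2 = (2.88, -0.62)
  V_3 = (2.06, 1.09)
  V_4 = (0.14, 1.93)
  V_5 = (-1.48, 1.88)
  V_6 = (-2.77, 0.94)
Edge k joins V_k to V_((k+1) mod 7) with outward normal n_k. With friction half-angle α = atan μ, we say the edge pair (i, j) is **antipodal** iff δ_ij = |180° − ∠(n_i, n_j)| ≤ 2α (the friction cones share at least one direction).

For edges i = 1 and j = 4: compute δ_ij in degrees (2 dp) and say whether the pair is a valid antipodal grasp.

α = atan 0.3 = 16.70°;  2α = 33.40°
edge 1: e_1 = (+4.20, +0.93);  n_1 = (+0.2162, -0.9764)
edge 4: e_4 = (-1.62, -0.05);  n_4 = (-0.0308, +0.9995)
∠(n_1, n_4) = 169.28°
δ = |180° − 169.28°| = 10.72°
10.72° ≤ 2α = 33.40°  →  valid

δ = 10.72°, valid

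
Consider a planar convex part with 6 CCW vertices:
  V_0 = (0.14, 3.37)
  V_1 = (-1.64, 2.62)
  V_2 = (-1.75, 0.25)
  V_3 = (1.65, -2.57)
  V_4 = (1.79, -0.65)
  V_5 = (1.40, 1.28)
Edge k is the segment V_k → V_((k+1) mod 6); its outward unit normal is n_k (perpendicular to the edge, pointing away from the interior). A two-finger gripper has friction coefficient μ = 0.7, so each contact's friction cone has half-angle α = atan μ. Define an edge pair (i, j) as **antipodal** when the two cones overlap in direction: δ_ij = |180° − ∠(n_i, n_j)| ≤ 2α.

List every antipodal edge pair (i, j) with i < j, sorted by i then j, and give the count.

count = 8; pairs: (0,2), (0,3), (1,3), (1,4), (1,5), (2,3), (2,4), (2,5)

α = atan 0.7 = 34.99°;  2α = 69.98°
n_0 = (-0.3883, +0.9215)
n_1 = (-0.9989, +0.0464)
n_2 = (-0.6384, -0.7697)
n_3 = (+0.9974, -0.0727)
n_4 = (+0.9802, +0.1981)
n_5 = (+0.8564, +0.5163)
  (0,1): δ = 115.51°  ·
  (0,2): δ = 62.52°  ✓
  (0,3): δ = 62.98°  ✓
  (0,4): δ = 78.58°  ·
  (0,5): δ = 98.24°  ·
  (1,2): δ = 127.02°  ·
  (1,3): δ = 1.51°  ✓
  (1,4): δ = 14.08°  ✓
  (1,5): δ = 33.74°  ✓
  (2,3): δ = 54.50°  ✓
  (2,4): δ = 38.90°  ✓
  (2,5): δ = 19.24°  ✓
  (3,4): δ = 164.41°  ·
  (3,5): δ = 144.75°  ·
  (4,5): δ = 160.34°  ·
antipodal pairs: 8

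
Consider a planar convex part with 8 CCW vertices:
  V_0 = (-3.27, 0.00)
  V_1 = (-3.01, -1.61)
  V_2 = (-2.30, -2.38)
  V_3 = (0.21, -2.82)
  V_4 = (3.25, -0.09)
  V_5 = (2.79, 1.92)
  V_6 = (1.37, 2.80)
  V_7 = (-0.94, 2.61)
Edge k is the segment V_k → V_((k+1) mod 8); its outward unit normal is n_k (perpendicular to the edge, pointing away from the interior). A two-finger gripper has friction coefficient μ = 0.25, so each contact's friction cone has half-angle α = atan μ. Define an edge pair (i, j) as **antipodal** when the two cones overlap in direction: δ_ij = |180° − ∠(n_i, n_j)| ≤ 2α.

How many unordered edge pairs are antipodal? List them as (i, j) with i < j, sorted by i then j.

count = 5; pairs: (0,4), (1,5), (2,5), (2,6), (3,7)

α = atan 0.25 = 14.04°;  2α = 28.07°
n_0 = (-0.9872, -0.1594)
n_1 = (-0.7352, -0.6779)
n_2 = (-0.1727, -0.9850)
n_3 = (+0.6682, -0.7440)
n_4 = (+0.9748, +0.2231)
n_5 = (+0.5268, +0.8500)
n_6 = (-0.0820, +0.9966)
n_7 = (-0.7460, +0.6660)
  (0,1): δ = 146.50°  ·
  (0,2): δ = 109.12°  ·
  (0,3): δ = 57.25°  ·
  (0,4): δ = 3.72°  ✓
  (0,5): δ = 49.04°  ·
  (0,6): δ = 85.53°  ·
  (0,7): δ = 129.07°  ·
  (1,2): δ = 142.62°  ·
  (1,3): δ = 90.75°  ·
  (1,4): δ = 29.79°  ·
  (1,5): δ = 15.53°  ✓
  (1,6): δ = 52.02°  ·
  (1,7): δ = 95.57°  ·
  (2,3): δ = 128.13°  ·
  (2,4): δ = 67.17°  ·
  (2,5): δ = 21.84°  ✓
  (2,6): δ = 14.64°  ✓
  (2,7): δ = 58.19°  ·
  (3,4): δ = 119.03°  ·
  (3,5): δ = 73.71°  ·
  (3,6): δ = 37.22°  ·
  (3,7): δ = 6.32°  ✓
  (4,5): δ = 134.68°  ·
  (4,6): δ = 98.19°  ·
  (4,7): δ = 54.65°  ·
  (5,6): δ = 143.51°  ·
  (5,7): δ = 99.97°  ·
  (6,7): δ = 136.46°  ·
antipodal pairs: 5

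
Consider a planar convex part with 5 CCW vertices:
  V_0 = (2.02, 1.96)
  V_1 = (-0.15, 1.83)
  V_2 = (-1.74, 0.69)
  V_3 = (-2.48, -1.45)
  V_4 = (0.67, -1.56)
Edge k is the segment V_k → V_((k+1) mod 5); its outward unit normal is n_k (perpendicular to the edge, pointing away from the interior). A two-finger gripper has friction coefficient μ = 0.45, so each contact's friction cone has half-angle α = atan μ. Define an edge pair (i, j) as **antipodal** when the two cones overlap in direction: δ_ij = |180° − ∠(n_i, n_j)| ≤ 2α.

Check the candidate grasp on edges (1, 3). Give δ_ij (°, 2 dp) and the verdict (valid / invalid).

δ = 37.64°, valid

α = atan 0.45 = 24.23°;  2α = 48.46°
edge 1: e_1 = (-1.59, -1.14);  n_1 = (-0.5827, +0.8127)
edge 3: e_3 = (+3.15, -0.11);  n_3 = (-0.0349, -0.9994)
∠(n_1, n_3) = 142.36°
δ = |180° − 142.36°| = 37.64°
37.64° ≤ 2α = 48.46°  →  valid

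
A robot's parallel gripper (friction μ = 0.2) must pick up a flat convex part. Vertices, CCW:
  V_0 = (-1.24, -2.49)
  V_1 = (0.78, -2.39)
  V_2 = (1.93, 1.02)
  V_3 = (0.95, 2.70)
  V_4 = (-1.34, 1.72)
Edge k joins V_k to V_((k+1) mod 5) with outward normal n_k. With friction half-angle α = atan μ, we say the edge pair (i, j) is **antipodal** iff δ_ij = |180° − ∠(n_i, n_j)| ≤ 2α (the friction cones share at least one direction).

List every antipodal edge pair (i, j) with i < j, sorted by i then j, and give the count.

α = atan 0.2 = 11.31°;  2α = 22.62°
n_0 = (+0.0494, -0.9988)
n_1 = (+0.9476, -0.3196)
n_2 = (+0.8638, +0.5039)
n_3 = (-0.3934, +0.9194)
n_4 = (-0.9997, -0.0237)
  (0,1): δ = 111.47°  ·
  (0,2): δ = 62.58°  ·
  (0,3): δ = 20.33°  ✓
  (0,4): δ = 88.53°  ·
  (1,2): δ = 131.11°  ·
  (1,3): δ = 48.20°  ·
  (1,4): δ = 20.00°  ✓
  (2,3): δ = 97.09°  ·
  (2,4): δ = 28.90°  ·
  (3,4): δ = 111.81°  ·
antipodal pairs: 2

count = 2; pairs: (0,3), (1,4)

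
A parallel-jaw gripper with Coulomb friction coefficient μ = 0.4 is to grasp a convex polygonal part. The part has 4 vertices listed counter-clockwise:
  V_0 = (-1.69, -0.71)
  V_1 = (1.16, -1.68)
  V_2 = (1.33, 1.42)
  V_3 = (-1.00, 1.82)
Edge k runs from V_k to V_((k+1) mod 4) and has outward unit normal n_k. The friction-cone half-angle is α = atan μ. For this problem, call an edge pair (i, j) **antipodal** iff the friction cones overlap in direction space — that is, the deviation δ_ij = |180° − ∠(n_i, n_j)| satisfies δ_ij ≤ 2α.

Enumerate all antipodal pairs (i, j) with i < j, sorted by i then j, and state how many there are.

count = 2; pairs: (0,2), (1,3)

α = atan 0.4 = 21.80°;  2α = 43.60°
n_0 = (-0.3222, -0.9467)
n_1 = (+0.9985, -0.0548)
n_2 = (+0.1692, +0.9856)
n_3 = (-0.9648, +0.2631)
  (0,1): δ = 74.34°  ·
  (0,2): δ = 9.05°  ✓
  (0,3): δ = 93.54°  ·
  (1,2): δ = 96.60°  ·
  (1,3): δ = 12.12°  ✓
  (2,3): δ = 95.51°  ·
antipodal pairs: 2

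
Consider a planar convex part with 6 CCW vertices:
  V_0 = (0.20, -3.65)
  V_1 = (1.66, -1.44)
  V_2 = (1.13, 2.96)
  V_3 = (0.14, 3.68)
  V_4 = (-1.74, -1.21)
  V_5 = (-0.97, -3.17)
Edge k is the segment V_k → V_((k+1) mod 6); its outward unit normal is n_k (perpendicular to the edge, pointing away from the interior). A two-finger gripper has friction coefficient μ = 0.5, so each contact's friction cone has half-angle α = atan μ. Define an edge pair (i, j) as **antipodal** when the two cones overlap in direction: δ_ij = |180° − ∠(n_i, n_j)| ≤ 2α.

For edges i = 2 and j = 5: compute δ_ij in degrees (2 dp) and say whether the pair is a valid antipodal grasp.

α = atan 0.5 = 26.57°;  2α = 53.13°
edge 2: e_2 = (-0.99, +0.72);  n_2 = (+0.5882, +0.8087)
edge 5: e_5 = (+1.17, -0.48);  n_5 = (-0.3796, -0.9252)
∠(n_2, n_5) = 166.28°
δ = |180° − 166.28°| = 13.72°
13.72° ≤ 2α = 53.13°  →  valid

δ = 13.72°, valid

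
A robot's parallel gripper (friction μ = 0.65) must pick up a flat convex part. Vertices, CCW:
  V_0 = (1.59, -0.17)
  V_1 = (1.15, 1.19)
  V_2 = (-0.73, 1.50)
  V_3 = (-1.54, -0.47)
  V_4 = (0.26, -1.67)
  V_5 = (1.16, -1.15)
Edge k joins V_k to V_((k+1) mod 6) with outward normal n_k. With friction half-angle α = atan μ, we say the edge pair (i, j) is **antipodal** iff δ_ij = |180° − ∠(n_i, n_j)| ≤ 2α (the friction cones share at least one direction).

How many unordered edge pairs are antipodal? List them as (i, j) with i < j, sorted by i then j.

count = 6; pairs: (0,2), (0,3), (1,3), (1,4), (2,4), (2,5)

α = atan 0.65 = 33.02°;  2α = 66.05°
n_0 = (+0.9514, +0.3078)
n_1 = (+0.1627, +0.9867)
n_2 = (-0.9249, +0.3803)
n_3 = (-0.5547, -0.8321)
n_4 = (+0.5003, -0.8659)
n_5 = (+0.9157, -0.4018)
  (0,1): δ = 117.29°  ·
  (0,2): δ = 40.28°  ✓
  (0,3): δ = 38.38°  ✓
  (0,4): δ = 102.09°  ·
  (0,5): δ = 138.38°  ·
  (1,2): δ = 102.99°  ·
  (1,3): δ = 24.33°  ✓
  (1,4): δ = 39.38°  ✓
  (1,5): δ = 75.67°  ·
  (2,3): δ = 101.34°  ·
  (2,4): δ = 37.63°  ✓
  (2,5): δ = 1.34°  ✓
  (3,4): δ = 116.29°  ·
  (3,5): δ = 80.00°  ·
  (4,5): δ = 143.71°  ·
antipodal pairs: 6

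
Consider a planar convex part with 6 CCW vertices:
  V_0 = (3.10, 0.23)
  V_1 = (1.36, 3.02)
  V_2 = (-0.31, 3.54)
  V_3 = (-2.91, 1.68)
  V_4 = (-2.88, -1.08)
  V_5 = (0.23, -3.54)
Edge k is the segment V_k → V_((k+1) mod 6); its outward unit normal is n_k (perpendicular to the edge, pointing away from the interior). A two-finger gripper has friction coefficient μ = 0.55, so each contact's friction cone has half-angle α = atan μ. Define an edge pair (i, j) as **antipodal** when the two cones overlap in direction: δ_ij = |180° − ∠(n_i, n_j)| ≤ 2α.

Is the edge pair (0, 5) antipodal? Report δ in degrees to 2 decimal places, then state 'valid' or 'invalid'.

δ = 110.77°, invalid

α = atan 0.55 = 28.81°;  2α = 57.62°
edge 0: e_0 = (-1.74, +2.79);  n_0 = (+0.8485, +0.5292)
edge 5: e_5 = (+2.87, +3.77);  n_5 = (+0.7957, -0.6057)
∠(n_0, n_5) = 69.23°
δ = |180° − 69.23°| = 110.77°
110.77° > 2α = 57.62°  →  invalid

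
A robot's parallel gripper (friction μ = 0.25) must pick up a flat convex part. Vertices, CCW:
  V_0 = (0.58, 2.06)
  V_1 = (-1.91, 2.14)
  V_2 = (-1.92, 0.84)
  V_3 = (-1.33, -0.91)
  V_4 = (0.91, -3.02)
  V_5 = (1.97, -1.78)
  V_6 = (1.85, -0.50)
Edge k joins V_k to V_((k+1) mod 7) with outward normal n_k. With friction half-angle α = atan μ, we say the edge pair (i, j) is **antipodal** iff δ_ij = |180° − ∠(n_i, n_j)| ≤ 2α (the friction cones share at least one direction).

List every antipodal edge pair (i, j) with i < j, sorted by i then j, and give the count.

count = 5; pairs: (1,5), (1,6), (2,5), (2,6), (3,6)

α = atan 0.25 = 14.04°;  2α = 28.07°
n_0 = (+0.0321, +0.9995)
n_1 = (-1.0000, +0.0077)
n_2 = (-0.9476, -0.3195)
n_3 = (-0.6857, -0.7279)
n_4 = (+0.7601, -0.6498)
n_5 = (+0.9956, +0.0933)
n_6 = (+0.8958, +0.4444)
  (0,1): δ = 88.60°  ·
  (0,2): δ = 69.53°  ·
  (0,3): δ = 41.45°  ·
  (0,4): δ = 51.32°  ·
  (0,5): δ = 97.20°  ·
  (0,6): δ = 118.23°  ·
  (1,2): δ = 160.93°  ·
  (1,3): δ = 132.85°  ·
  (1,4): δ = 40.08°  ·
  (1,5): δ = 5.80°  ✓
  (1,6): δ = 26.83°  ✓
  (2,3): δ = 151.92°  ·
  (2,4): δ = 59.16°  ·
  (2,5): δ = 13.28°  ✓
  (2,6): δ = 7.75°  ✓
  (3,4): δ = 87.24°  ·
  (3,5): δ = 41.36°  ·
  (3,6): δ = 20.33°  ✓
  (4,5): δ = 134.12°  ·
  (4,6): δ = 113.09°  ·
  (5,6): δ = 158.97°  ·
antipodal pairs: 5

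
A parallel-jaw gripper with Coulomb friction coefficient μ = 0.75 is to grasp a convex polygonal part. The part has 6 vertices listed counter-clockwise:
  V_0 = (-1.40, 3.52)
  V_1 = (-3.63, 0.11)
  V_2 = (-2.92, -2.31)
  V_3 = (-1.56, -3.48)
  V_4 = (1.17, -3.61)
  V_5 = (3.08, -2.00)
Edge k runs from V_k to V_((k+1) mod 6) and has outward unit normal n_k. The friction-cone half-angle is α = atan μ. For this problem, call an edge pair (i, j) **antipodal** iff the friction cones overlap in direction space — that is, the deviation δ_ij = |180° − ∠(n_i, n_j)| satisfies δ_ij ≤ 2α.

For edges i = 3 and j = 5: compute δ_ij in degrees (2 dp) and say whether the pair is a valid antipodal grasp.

δ = 48.21°, valid

α = atan 0.75 = 36.87°;  2α = 73.74°
edge 3: e_3 = (+2.73, -0.13);  n_3 = (-0.0476, -0.9989)
edge 5: e_5 = (-4.48, +5.52);  n_5 = (+0.7765, +0.6302)
∠(n_3, n_5) = 131.79°
δ = |180° − 131.79°| = 48.21°
48.21° ≤ 2α = 73.74°  →  valid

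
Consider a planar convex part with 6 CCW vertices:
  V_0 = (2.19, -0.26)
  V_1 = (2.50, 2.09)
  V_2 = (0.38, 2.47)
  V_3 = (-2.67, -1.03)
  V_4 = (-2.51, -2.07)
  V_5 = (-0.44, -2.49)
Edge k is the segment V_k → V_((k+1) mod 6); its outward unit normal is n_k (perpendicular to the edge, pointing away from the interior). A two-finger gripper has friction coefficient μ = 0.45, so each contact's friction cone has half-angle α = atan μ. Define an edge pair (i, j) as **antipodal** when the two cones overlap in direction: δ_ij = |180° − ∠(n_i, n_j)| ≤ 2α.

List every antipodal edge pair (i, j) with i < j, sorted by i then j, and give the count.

α = atan 0.45 = 24.23°;  2α = 48.46°
n_0 = (+0.9914, -0.1308)
n_1 = (+0.1764, +0.9843)
n_2 = (-0.7539, +0.6570)
n_3 = (-0.9884, -0.1521)
n_4 = (-0.1988, -0.9800)
n_5 = (+0.6467, -0.7627)
  (0,1): δ = 92.65°  ·
  (0,2): δ = 33.56°  ✓
  (0,3): δ = 16.26°  ✓
  (0,4): δ = 86.05°  ·
  (0,5): δ = 137.81°  ·
  (1,2): δ = 120.91°  ·
  (1,3): δ = 71.09°  ·
  (1,4): δ = 1.31°  ✓
  (1,5): δ = 50.46°  ·
  (2,3): δ = 130.18°  ·
  (2,4): δ = 60.40°  ·
  (2,5): δ = 8.64°  ✓
  (3,4): δ = 110.22°  ·
  (3,5): δ = 58.45°  ·
  (4,5): δ = 128.24°  ·
antipodal pairs: 4

count = 4; pairs: (0,2), (0,3), (1,4), (2,5)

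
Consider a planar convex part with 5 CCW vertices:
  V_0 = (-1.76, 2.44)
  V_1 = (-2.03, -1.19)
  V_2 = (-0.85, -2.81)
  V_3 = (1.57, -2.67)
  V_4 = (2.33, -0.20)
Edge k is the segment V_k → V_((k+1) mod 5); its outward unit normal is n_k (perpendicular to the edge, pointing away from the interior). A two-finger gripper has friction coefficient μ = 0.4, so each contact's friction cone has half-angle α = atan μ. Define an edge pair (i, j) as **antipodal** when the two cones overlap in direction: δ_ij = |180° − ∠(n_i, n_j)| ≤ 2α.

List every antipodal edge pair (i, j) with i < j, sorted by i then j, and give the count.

α = atan 0.4 = 21.80°;  2α = 43.60°
n_0 = (-0.9972, +0.0742)
n_1 = (-0.8083, -0.5888)
n_2 = (+0.0578, -0.9983)
n_3 = (+0.9558, -0.2941)
n_4 = (+0.5423, +0.8402)
  (0,1): δ = 139.68°  ·
  (0,2): δ = 82.44°  ·
  (0,3): δ = 12.85°  ✓
  (0,4): δ = 61.41°  ·
  (1,2): δ = 122.76°  ·
  (1,3): δ = 53.17°  ·
  (1,4): δ = 21.09°  ✓
  (2,3): δ = 110.41°  ·
  (2,4): δ = 36.15°  ✓
  (3,4): δ = 105.74°  ·
antipodal pairs: 3

count = 3; pairs: (0,3), (1,4), (2,4)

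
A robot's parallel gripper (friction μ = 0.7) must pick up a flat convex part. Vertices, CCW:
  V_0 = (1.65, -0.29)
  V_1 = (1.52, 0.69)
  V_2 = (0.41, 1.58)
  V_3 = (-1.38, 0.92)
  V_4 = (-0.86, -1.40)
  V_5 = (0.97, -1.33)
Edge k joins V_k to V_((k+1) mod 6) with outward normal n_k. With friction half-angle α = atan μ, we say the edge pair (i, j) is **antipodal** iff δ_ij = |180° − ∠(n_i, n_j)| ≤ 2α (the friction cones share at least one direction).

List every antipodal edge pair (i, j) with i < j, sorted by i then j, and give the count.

count = 6; pairs: (0,3), (1,3), (1,4), (2,4), (2,5), (3,5)

α = atan 0.7 = 34.99°;  2α = 69.98°
n_0 = (+0.9913, +0.1315)
n_1 = (+0.6256, +0.7802)
n_2 = (-0.3459, +0.9383)
n_3 = (-0.9758, -0.2187)
n_4 = (+0.0382, -0.9993)
n_5 = (+0.8370, -0.5472)
  (0,1): δ = 136.28°  ·
  (0,2): δ = 77.32°  ·
  (0,3): δ = 5.08°  ✓
  (0,4): δ = 84.63°  ·
  (0,5): δ = 139.27°  ·
  (1,2): δ = 121.04°  ·
  (1,3): δ = 38.64°  ✓
  (1,4): δ = 40.91°  ✓
  (1,5): δ = 95.54°  ·
  (2,3): δ = 97.61°  ·
  (2,4): δ = 18.05°  ✓
  (2,5): δ = 36.58°  ✓
  (3,4): δ = 100.44°  ·
  (3,5): δ = 45.81°  ✓
  (4,5): δ = 125.37°  ·
antipodal pairs: 6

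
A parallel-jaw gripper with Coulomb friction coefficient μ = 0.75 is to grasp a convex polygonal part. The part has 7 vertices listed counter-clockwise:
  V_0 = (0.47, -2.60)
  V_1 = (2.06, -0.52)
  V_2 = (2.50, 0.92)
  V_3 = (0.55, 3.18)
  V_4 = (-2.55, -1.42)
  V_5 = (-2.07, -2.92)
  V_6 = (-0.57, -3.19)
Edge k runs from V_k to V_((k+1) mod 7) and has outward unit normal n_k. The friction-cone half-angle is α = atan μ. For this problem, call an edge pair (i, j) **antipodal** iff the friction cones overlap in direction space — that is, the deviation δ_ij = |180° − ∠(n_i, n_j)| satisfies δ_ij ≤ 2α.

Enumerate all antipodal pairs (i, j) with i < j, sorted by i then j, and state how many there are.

count = 8; pairs: (0,3), (0,4), (1,3), (1,4), (2,4), (2,5), (3,5), (3,6)

α = atan 0.75 = 36.87°;  2α = 73.74°
n_0 = (+0.7945, -0.6073)
n_1 = (+0.9564, -0.2922)
n_2 = (+0.7571, +0.6533)
n_3 = (-0.8293, +0.5589)
n_4 = (-0.9524, -0.3048)
n_5 = (-0.1772, -0.9842)
n_6 = (+0.4934, -0.8698)
  (0,1): δ = 159.60°  ·
  (0,2): δ = 101.82°  ·
  (0,3): δ = 3.42°  ✓
  (0,4): δ = 55.14°  ✓
  (0,5): δ = 117.19°  ·
  (0,6): δ = 156.96°  ·
  (1,2): δ = 122.22°  ·
  (1,3): δ = 16.99°  ✓
  (1,4): δ = 34.74°  ✓
  (1,5): δ = 96.79°  ·
  (1,6): δ = 136.56°  ·
  (2,3): δ = 74.77°  ·
  (2,4): δ = 23.04°  ✓
  (2,5): δ = 39.01°  ✓
  (2,6): δ = 78.78°  ·
  (3,4): δ = 128.28°  ·
  (3,5): δ = 66.23°  ✓
  (3,6): δ = 26.46°  ✓
  (4,5): δ = 117.95°  ·
  (4,6): δ = 78.18°  ·
  (5,6): δ = 140.23°  ·
antipodal pairs: 8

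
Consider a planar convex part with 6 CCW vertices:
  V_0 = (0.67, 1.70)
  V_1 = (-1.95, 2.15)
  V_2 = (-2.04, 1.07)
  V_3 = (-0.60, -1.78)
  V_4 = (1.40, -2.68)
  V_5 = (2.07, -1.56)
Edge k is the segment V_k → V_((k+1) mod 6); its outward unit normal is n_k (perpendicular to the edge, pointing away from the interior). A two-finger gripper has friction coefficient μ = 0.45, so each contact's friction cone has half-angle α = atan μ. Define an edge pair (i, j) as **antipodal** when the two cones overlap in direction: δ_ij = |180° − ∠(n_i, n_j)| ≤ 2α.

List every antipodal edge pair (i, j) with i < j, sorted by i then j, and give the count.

count = 5; pairs: (0,3), (1,4), (1,5), (2,5), (3,5)

α = atan 0.45 = 24.23°;  2α = 48.46°
n_0 = (+0.1693, +0.9856)
n_1 = (-0.9965, +0.0830)
n_2 = (-0.8925, -0.4510)
n_3 = (-0.4104, -0.9119)
n_4 = (+0.8582, -0.5134)
n_5 = (+0.9189, +0.3946)
  (0,1): δ = 85.02°  ·
  (0,2): δ = 53.45°  ·
  (0,3): δ = 14.48°  ✓
  (0,4): δ = 68.86°  ·
  (0,5): δ = 122.99°  ·
  (1,2): δ = 148.43°  ·
  (1,3): δ = 109.46°  ·
  (1,4): δ = 26.12°  ✓
  (1,5): δ = 28.00°  ✓
  (2,3): δ = 141.03°  ·
  (2,4): δ = 57.69°  ·
  (2,5): δ = 3.56°  ✓
  (3,4): δ = 96.66°  ·
  (3,5): δ = 42.53°  ✓
  (4,5): δ = 125.87°  ·
antipodal pairs: 5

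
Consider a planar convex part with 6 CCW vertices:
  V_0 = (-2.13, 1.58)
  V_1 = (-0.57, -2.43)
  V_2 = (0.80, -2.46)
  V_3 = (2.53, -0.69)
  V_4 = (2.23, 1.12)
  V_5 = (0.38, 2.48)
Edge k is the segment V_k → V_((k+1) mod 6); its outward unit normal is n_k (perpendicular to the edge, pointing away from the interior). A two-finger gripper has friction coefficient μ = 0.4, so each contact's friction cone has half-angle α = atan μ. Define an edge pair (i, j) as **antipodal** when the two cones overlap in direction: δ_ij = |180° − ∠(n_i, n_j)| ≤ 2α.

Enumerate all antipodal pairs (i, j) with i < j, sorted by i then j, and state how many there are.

α = atan 0.4 = 21.80°;  2α = 43.60°
n_0 = (-0.9320, -0.3626)
n_1 = (-0.0219, -0.9998)
n_2 = (+0.7151, -0.6990)
n_3 = (+0.9865, +0.1635)
n_4 = (+0.5923, +0.8057)
n_5 = (-0.3375, +0.9413)
  (0,1): δ = 112.51°  ·
  (0,2): δ = 65.60°  ·
  (0,3): δ = 11.85°  ✓
  (0,4): δ = 32.42°  ✓
  (0,5): δ = 88.47°  ·
  (1,2): δ = 133.09°  ·
  (1,3): δ = 79.33°  ·
  (1,4): δ = 35.07°  ✓
  (1,5): δ = 20.98°  ✓
  (2,3): δ = 126.24°  ·
  (2,4): δ = 81.98°  ·
  (2,5): δ = 25.93°  ✓
  (3,4): δ = 135.73°  ·
  (3,5): δ = 79.68°  ·
  (4,5): δ = 123.95°  ·
antipodal pairs: 5

count = 5; pairs: (0,3), (0,4), (1,4), (1,5), (2,5)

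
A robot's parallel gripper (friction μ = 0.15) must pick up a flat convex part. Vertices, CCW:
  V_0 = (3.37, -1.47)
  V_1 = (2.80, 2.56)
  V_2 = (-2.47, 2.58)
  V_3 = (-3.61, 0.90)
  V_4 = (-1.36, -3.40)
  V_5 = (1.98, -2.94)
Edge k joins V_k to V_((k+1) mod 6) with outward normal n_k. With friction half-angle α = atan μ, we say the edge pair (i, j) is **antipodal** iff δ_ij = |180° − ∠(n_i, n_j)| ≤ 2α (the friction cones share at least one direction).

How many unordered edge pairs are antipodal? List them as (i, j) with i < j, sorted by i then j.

α = atan 0.15 = 8.53°;  2α = 17.06°
n_0 = (+0.9901, +0.1400)
n_1 = (+0.0038, +1.0000)
n_2 = (-0.8275, +0.5615)
n_3 = (-0.8860, -0.4636)
n_4 = (+0.1364, -0.9906)
n_5 = (+0.7266, -0.6871)
  (0,1): δ = 98.27°  ·
  (0,2): δ = 42.21°  ·
  (0,3): δ = 19.57°  ·
  (0,4): δ = 89.79°  ·
  (0,5): δ = 128.55°  ·
  (1,2): δ = 123.94°  ·
  (1,3): δ = 62.16°  ·
  (1,4): δ = 8.06°  ✓
  (1,5): δ = 46.82°  ·
  (2,3): δ = 118.22°  ·
  (2,4): δ = 48.00°  ·
  (2,5): δ = 9.24°  ✓
  (3,4): δ = 109.78°  ·
  (3,5): δ = 71.02°  ·
  (4,5): δ = 141.24°  ·
antipodal pairs: 2

count = 2; pairs: (1,4), (2,5)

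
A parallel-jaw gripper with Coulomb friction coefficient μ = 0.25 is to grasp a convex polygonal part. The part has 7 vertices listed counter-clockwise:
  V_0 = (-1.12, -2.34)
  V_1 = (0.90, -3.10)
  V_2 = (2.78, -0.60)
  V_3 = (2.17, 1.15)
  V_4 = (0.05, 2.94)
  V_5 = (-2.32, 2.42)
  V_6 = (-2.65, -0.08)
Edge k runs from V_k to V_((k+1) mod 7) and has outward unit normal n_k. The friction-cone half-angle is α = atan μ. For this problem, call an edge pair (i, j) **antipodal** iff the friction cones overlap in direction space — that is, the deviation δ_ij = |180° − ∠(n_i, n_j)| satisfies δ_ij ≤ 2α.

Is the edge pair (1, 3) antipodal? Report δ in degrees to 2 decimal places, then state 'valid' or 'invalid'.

α = atan 0.25 = 14.04°;  2α = 28.07°
edge 1: e_1 = (+1.88, +2.50);  n_1 = (+0.7992, -0.6010)
edge 3: e_3 = (-2.12, +1.79);  n_3 = (+0.6451, +0.7641)
∠(n_1, n_3) = 86.77°
δ = |180° − 86.77°| = 93.23°
93.23° > 2α = 28.07°  →  invalid

δ = 93.23°, invalid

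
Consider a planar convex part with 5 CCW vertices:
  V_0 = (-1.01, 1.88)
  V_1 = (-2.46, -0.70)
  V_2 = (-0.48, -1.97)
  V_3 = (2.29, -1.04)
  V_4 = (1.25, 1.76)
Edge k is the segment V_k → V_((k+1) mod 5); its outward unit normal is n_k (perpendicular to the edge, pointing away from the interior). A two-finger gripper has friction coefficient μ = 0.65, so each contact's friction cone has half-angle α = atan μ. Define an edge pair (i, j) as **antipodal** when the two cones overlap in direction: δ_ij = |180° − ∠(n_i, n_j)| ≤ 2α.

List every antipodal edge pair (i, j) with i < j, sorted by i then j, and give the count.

count = 5; pairs: (0,2), (0,3), (1,3), (1,4), (2,4)

α = atan 0.65 = 33.02°;  2α = 66.05°
n_0 = (-0.8718, +0.4899)
n_1 = (-0.5399, -0.8417)
n_2 = (+0.3183, -0.9480)
n_3 = (+0.9374, +0.3482)
n_4 = (+0.0530, +0.9986)
  (0,1): δ = 93.34°  ·
  (0,2): δ = 42.10°  ✓
  (0,3): δ = 49.71°  ✓
  (0,4): δ = 116.30°  ·
  (1,2): δ = 128.76°  ·
  (1,3): δ = 36.95°  ✓
  (1,4): δ = 29.64°  ✓
  (2,3): δ = 88.18°  ·
  (2,4): δ = 21.60°  ✓
  (3,4): δ = 113.42°  ·
antipodal pairs: 5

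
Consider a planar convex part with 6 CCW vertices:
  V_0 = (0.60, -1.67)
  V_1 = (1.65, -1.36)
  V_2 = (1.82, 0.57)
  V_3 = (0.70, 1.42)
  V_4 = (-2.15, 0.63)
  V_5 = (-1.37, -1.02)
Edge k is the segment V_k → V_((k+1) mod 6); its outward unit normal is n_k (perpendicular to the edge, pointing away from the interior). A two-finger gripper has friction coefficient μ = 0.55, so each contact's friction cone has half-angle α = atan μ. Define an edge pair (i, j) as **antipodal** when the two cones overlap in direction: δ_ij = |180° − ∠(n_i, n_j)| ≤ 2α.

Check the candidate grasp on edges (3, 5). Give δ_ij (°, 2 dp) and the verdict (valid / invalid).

α = atan 0.55 = 28.81°;  2α = 57.62°
edge 3: e_3 = (-2.85, -0.79);  n_3 = (-0.2671, +0.9637)
edge 5: e_5 = (+1.97, -0.65);  n_5 = (-0.3133, -0.9496)
∠(n_3, n_5) = 146.25°
δ = |180° − 146.25°| = 33.75°
33.75° ≤ 2α = 57.62°  →  valid

δ = 33.75°, valid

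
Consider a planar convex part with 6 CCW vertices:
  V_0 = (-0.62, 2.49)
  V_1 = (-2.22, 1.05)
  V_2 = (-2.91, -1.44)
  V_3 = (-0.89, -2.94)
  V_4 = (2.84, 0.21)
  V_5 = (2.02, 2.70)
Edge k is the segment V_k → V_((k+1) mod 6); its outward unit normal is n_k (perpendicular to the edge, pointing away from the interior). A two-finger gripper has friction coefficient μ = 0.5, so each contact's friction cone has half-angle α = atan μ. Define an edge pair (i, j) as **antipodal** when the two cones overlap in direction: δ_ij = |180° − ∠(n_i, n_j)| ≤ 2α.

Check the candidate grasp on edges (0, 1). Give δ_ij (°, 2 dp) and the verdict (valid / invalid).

δ = 147.48°, invalid

α = atan 0.5 = 26.57°;  2α = 53.13°
edge 0: e_0 = (-1.60, -1.44);  n_0 = (-0.6690, +0.7433)
edge 1: e_1 = (-0.69, -2.49);  n_1 = (-0.9637, +0.2670)
∠(n_0, n_1) = 32.52°
δ = |180° − 32.52°| = 147.48°
147.48° > 2α = 53.13°  →  invalid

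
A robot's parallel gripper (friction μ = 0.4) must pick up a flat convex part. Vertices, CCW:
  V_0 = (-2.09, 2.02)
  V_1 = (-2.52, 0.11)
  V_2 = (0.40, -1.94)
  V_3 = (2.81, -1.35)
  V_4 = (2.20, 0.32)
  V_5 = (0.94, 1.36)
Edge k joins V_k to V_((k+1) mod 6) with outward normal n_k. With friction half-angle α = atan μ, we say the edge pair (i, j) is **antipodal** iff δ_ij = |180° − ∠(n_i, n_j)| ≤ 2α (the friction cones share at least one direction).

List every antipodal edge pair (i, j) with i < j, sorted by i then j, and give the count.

count = 5; pairs: (0,3), (1,3), (1,4), (1,5), (2,5)

α = atan 0.4 = 21.80°;  2α = 43.60°
n_0 = (-0.9756, +0.2196)
n_1 = (-0.5746, -0.8184)
n_2 = (+0.2378, -0.9713)
n_3 = (+0.9393, +0.3431)
n_4 = (+0.6366, +0.7712)
n_5 = (+0.2128, +0.9771)
  (0,1): δ = 112.38°  ·
  (0,2): δ = 63.56°  ·
  (0,3): δ = 32.75°  ✓
  (0,4): δ = 63.15°  ·
  (0,5): δ = 90.40°  ·
  (1,2): δ = 131.17°  ·
  (1,3): δ = 34.86°  ✓
  (1,4): δ = 4.47°  ✓
  (1,5): δ = 22.78°  ✓
  (2,3): δ = 83.69°  ·
  (2,4): δ = 53.29°  ·
  (2,5): δ = 26.04°  ✓
  (3,4): δ = 149.60°  ·
  (3,5): δ = 122.35°  ·
  (4,5): δ = 152.75°  ·
antipodal pairs: 5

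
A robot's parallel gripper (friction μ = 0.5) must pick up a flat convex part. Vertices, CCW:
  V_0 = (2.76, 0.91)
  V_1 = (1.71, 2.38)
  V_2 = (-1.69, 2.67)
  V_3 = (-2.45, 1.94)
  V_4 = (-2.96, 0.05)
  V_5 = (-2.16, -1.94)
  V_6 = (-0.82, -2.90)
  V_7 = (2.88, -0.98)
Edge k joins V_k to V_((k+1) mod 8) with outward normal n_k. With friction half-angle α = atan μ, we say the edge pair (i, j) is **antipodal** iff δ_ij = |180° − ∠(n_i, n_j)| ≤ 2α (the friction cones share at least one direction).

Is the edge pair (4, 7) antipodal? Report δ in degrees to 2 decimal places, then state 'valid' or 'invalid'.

δ = 18.27°, valid

α = atan 0.5 = 26.57°;  2α = 53.13°
edge 4: e_4 = (+0.80, -1.99);  n_4 = (-0.9278, -0.3730)
edge 7: e_7 = (-0.12, +1.89);  n_7 = (+0.9980, +0.0634)
∠(n_4, n_7) = 161.73°
δ = |180° − 161.73°| = 18.27°
18.27° ≤ 2α = 53.13°  →  valid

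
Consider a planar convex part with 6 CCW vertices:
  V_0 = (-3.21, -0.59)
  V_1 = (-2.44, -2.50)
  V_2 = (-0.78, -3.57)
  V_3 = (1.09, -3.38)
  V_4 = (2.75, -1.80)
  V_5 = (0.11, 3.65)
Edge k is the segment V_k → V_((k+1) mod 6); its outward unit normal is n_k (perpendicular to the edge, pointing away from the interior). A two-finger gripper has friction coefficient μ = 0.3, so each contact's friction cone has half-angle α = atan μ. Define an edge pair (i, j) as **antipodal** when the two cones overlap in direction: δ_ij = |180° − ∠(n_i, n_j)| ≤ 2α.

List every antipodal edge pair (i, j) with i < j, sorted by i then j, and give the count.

α = atan 0.3 = 16.70°;  2α = 33.40°
n_0 = (-0.9275, -0.3739)
n_1 = (-0.5418, -0.8405)
n_2 = (+0.1011, -0.9949)
n_3 = (+0.6894, -0.7243)
n_4 = (+0.9000, +0.4359)
n_5 = (-0.7873, +0.6165)
  (0,1): δ = 144.76°  ·
  (0,2): δ = 106.15°  ·
  (0,3): δ = 68.37°  ·
  (0,4): δ = 3.89°  ✓
  (0,5): δ = 119.98°  ·
  (1,2): δ = 141.39°  ·
  (1,3): δ = 103.61°  ·
  (1,4): δ = 31.35°  ✓
  (1,5): δ = 84.74°  ·
  (2,3): δ = 142.22°  ·
  (2,4): δ = 69.96°  ·
  (2,5): δ = 46.14°  ·
  (3,4): δ = 107.74°  ·
  (3,5): δ = 8.35°  ✓
  (4,5): δ = 63.91°  ·
antipodal pairs: 3

count = 3; pairs: (0,4), (1,4), (3,5)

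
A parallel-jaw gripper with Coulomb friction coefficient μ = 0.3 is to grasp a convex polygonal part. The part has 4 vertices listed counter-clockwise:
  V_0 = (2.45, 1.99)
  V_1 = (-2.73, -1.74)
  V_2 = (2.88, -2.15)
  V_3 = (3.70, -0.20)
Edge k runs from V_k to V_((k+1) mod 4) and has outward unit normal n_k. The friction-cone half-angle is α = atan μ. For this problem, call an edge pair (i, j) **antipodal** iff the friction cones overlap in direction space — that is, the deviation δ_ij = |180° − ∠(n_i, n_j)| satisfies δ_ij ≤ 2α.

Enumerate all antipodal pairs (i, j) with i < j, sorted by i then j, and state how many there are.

count = 1; pairs: (0,2)

α = atan 0.3 = 16.70°;  2α = 33.40°
n_0 = (-0.5843, +0.8115)
n_1 = (-0.0729, -0.9973)
n_2 = (+0.9218, -0.3876)
n_3 = (+0.8685, +0.4957)
  (0,1): δ = 39.94°  ·
  (0,2): δ = 31.44°  ✓
  (0,3): δ = 83.96°  ·
  (1,2): δ = 108.63°  ·
  (1,3): δ = 56.10°  ·
  (2,3): δ = 127.48°  ·
antipodal pairs: 1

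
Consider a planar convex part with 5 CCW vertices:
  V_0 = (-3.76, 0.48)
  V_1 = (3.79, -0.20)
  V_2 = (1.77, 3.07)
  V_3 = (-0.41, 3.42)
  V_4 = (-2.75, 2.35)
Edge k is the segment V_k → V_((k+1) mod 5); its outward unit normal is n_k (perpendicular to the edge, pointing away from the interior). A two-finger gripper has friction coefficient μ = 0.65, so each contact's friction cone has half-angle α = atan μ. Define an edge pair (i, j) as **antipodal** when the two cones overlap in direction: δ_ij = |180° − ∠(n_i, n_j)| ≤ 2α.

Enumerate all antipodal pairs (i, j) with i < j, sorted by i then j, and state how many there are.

α = atan 0.65 = 33.02°;  2α = 66.05°
n_0 = (-0.0897, -0.9960)
n_1 = (+0.8508, +0.5255)
n_2 = (+0.1585, +0.9874)
n_3 = (-0.4159, +0.9094)
n_4 = (-0.8799, +0.4752)
  (0,1): δ = 53.15°  ✓
  (0,2): δ = 3.97°  ✓
  (0,3): δ = 29.72°  ✓
  (0,4): δ = 66.77°  ·
  (1,2): δ = 130.83°  ·
  (1,3): δ = 97.13°  ·
  (1,4): δ = 60.08°  ✓
  (2,3): δ = 146.31°  ·
  (2,4): δ = 109.25°  ·
  (3,4): δ = 142.95°  ·
antipodal pairs: 4

count = 4; pairs: (0,1), (0,2), (0,3), (1,4)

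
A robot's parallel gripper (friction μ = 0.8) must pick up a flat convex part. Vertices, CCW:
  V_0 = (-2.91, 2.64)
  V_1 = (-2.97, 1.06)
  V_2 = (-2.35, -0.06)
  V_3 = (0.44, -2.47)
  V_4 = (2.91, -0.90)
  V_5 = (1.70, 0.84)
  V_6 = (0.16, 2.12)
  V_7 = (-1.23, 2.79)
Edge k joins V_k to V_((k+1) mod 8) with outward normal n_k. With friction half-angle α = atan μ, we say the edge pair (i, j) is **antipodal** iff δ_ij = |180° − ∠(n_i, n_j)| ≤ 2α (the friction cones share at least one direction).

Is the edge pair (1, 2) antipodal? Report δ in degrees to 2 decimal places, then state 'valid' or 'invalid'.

α = atan 0.8 = 38.66°;  2α = 77.32°
edge 1: e_1 = (+0.62, -1.12);  n_1 = (-0.8749, -0.4843)
edge 2: e_2 = (+2.79, -2.41);  n_2 = (-0.6537, -0.7568)
∠(n_1, n_2) = 20.21°
δ = |180° − 20.21°| = 159.79°
159.79° > 2α = 77.32°  →  invalid

δ = 159.79°, invalid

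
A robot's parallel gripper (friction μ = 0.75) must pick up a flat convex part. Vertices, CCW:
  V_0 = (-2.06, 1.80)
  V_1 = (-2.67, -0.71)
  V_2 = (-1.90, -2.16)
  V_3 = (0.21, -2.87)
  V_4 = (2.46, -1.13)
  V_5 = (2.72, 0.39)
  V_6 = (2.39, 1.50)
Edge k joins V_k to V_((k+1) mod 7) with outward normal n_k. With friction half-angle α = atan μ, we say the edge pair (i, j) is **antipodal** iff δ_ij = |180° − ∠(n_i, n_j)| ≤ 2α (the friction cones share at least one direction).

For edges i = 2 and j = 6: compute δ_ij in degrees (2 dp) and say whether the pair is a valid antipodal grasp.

α = atan 0.75 = 36.87°;  2α = 73.74°
edge 2: e_2 = (+2.11, -0.71);  n_2 = (-0.3189, -0.9478)
edge 6: e_6 = (-4.45, +0.30);  n_6 = (+0.0673, +0.9977)
∠(n_2, n_6) = 165.26°
δ = |180° − 165.26°| = 14.74°
14.74° ≤ 2α = 73.74°  →  valid

δ = 14.74°, valid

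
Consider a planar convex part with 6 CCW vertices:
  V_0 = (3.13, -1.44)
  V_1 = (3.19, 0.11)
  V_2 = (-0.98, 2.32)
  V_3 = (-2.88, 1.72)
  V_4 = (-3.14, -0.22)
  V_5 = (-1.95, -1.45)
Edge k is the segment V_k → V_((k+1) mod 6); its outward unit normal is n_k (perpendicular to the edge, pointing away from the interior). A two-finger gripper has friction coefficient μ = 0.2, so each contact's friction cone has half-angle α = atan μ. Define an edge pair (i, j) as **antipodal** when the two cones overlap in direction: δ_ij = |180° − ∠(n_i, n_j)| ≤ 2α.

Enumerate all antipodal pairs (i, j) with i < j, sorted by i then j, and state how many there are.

count = 3; pairs: (0,3), (1,4), (2,5)

α = atan 0.2 = 11.31°;  2α = 22.62°
n_0 = (+0.9993, -0.0387)
n_1 = (+0.4683, +0.8836)
n_2 = (-0.3011, +0.9536)
n_3 = (-0.9911, +0.1328)
n_4 = (-0.7187, -0.6953)
n_5 = (+0.0020, -1.0000)
  (0,1): δ = 115.71°  ·
  (0,2): δ = 70.26°  ·
  (0,3): δ = 5.42°  ✓
  (0,4): δ = 46.27°  ·
  (0,5): δ = 92.33°  ·
  (1,2): δ = 134.55°  ·
  (1,3): δ = 69.71°  ·
  (1,4): δ = 18.02°  ✓
  (1,5): δ = 28.04°  ·
  (2,3): δ = 115.16°  ·
  (2,4): δ = 63.47°  ·
  (2,5): δ = 17.41°  ✓
  (3,4): δ = 128.31°  ·
  (3,5): δ = 82.25°  ·
  (4,5): δ = 133.94°  ·
antipodal pairs: 3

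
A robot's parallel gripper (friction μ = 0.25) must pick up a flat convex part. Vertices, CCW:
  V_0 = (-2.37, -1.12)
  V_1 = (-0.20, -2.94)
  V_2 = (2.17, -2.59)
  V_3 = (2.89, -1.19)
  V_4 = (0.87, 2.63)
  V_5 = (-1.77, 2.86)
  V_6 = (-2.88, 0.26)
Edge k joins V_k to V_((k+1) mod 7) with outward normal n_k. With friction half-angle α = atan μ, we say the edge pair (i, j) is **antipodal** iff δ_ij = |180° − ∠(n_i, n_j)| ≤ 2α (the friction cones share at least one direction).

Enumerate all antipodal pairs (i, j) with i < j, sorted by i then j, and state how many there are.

count = 4; pairs: (0,3), (1,4), (2,5), (3,6)

α = atan 0.25 = 14.04°;  2α = 28.07°
n_0 = (-0.6426, -0.7662)
n_1 = (+0.1461, -0.9893)
n_2 = (+0.8893, -0.4573)
n_3 = (+0.8840, +0.4675)
n_4 = (+0.0868, +0.9962)
n_5 = (-0.9197, +0.3926)
n_6 = (-0.9380, -0.3467)
  (0,1): δ = 131.61°  ·
  (0,2): δ = 77.23°  ·
  (0,3): δ = 22.14°  ✓
  (0,4): δ = 35.01°  ·
  (0,5): δ = 106.87°  ·
  (0,6): δ = 150.27°  ·
  (1,2): δ = 125.62°  ·
  (1,3): δ = 70.53°  ·
  (1,4): δ = 13.38°  ✓
  (1,5): δ = 58.48°  ·
  (1,6): δ = 101.88°  ·
  (2,3): δ = 124.91°  ·
  (2,4): δ = 67.76°  ·
  (2,5): δ = 4.10°  ✓
  (2,6): δ = 47.50°  ·
  (3,4): δ = 122.85°  ·
  (3,5): δ = 50.99°  ·
  (3,6): δ = 7.59°  ✓
  (4,5): δ = 108.14°  ·
  (4,6): δ = 64.74°  ·
  (5,6): δ = 136.60°  ·
antipodal pairs: 4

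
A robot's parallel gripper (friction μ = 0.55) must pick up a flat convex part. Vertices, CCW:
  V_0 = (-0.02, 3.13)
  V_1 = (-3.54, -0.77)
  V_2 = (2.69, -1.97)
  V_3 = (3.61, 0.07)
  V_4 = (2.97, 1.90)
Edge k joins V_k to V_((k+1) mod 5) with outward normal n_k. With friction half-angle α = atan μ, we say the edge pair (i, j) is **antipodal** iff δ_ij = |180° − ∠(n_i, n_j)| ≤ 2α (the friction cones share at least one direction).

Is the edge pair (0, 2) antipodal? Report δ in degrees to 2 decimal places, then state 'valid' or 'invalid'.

α = atan 0.55 = 28.81°;  2α = 57.62°
edge 0: e_0 = (-3.52, -3.90);  n_0 = (-0.7423, +0.6700)
edge 2: e_2 = (+0.92, +2.04);  n_2 = (+0.9116, -0.4111)
∠(n_0, n_2) = 162.21°
δ = |180° − 162.21°| = 17.79°
17.79° ≤ 2α = 57.62°  →  valid

δ = 17.79°, valid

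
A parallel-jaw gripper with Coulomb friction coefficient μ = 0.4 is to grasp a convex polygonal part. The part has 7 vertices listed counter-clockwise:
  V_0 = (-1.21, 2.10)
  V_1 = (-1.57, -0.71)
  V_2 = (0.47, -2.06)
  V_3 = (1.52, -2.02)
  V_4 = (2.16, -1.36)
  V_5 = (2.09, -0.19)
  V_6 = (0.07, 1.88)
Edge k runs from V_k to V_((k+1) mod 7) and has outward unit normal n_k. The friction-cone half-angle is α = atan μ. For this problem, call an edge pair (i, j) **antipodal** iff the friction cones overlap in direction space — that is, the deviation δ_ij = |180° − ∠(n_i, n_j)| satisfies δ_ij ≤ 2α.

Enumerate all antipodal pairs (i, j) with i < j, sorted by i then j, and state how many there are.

count = 5; pairs: (0,3), (0,4), (1,5), (1,6), (2,6)

α = atan 0.4 = 21.80°;  2α = 43.60°
n_0 = (-0.9919, +0.1271)
n_1 = (-0.5519, -0.8339)
n_2 = (+0.0381, -0.9993)
n_3 = (+0.7179, -0.6961)
n_4 = (+0.9982, +0.0597)
n_5 = (+0.7157, +0.6984)
n_6 = (+0.1694, +0.9855)
  (0,1): δ = 116.19°  ·
  (0,2): δ = 80.52°  ·
  (0,3): δ = 36.82°  ✓
  (0,4): δ = 10.72°  ✓
  (0,5): δ = 51.60°  ·
  (0,6): δ = 87.55°  ·
  (1,2): δ = 144.32°  ·
  (1,3): δ = 100.62°  ·
  (1,4): δ = 53.08°  ·
  (1,5): δ = 12.21°  ✓
  (1,6): δ = 23.74°  ✓
  (2,3): δ = 136.30°  ·
  (2,4): δ = 88.76°  ·
  (2,5): δ = 47.88°  ·
  (2,6): δ = 11.93°  ✓
  (3,4): δ = 132.46°  ·
  (3,5): δ = 91.58°  ·
  (3,6): δ = 55.63°  ·
  (4,5): δ = 139.12°  ·
  (4,6): δ = 103.18°  ·
  (5,6): δ = 144.05°  ·
antipodal pairs: 5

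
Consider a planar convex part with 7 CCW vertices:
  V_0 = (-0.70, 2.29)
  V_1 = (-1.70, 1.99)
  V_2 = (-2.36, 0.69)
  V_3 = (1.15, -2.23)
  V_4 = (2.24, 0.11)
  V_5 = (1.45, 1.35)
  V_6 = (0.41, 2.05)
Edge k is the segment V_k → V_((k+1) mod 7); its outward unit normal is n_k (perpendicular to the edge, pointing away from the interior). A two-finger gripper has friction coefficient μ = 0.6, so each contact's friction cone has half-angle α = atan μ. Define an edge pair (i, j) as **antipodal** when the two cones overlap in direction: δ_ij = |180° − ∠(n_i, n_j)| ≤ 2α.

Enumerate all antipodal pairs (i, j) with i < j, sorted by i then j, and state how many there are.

α = atan 0.6 = 30.96°;  2α = 61.93°
n_0 = (-0.2873, +0.9578)
n_1 = (-0.8917, +0.4527)
n_2 = (-0.6395, -0.7688)
n_3 = (+0.9065, -0.4222)
n_4 = (+0.8434, +0.5373)
n_5 = (+0.5584, +0.8296)
n_6 = (+0.2113, +0.9774)
  (0,1): δ = 133.62°  ·
  (0,2): δ = 56.46°  ✓
  (0,3): δ = 48.32°  ✓
  (0,4): δ = 105.80°  ·
  (0,5): δ = 129.36°  ·
  (0,6): δ = 151.10°  ·
  (1,2): δ = 102.84°  ·
  (1,3): δ = 1.94°  ✓
  (1,4): δ = 59.42°  ✓
  (1,5): δ = 82.97°  ·
  (1,6): δ = 104.72°  ·
  (2,3): δ = 75.22°  ·
  (2,4): δ = 17.74°  ✓
  (2,5): δ = 5.81°  ✓
  (2,6): δ = 27.56°  ✓
  (3,4): δ = 122.52°  ·
  (3,5): δ = 98.97°  ·
  (3,6): δ = 77.22°  ·
  (4,5): δ = 156.44°  ·
  (4,6): δ = 134.70°  ·
  (5,6): δ = 158.26°  ·
antipodal pairs: 7

count = 7; pairs: (0,2), (0,3), (1,3), (1,4), (2,4), (2,5), (2,6)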